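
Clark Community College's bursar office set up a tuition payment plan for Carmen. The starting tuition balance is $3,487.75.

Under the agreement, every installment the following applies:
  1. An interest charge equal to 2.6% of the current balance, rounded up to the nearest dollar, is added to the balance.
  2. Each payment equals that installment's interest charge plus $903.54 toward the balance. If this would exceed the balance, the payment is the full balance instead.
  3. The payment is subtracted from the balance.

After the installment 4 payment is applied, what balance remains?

$0.00

Installment 1: opening $3,487.75; interest $91.00 → $3,578.75; payment $994.54; balance $2,584.21
Installment 2: opening $2,584.21; interest $68.00 → $2,652.21; payment $971.54; balance $1,680.67
Installment 3: opening $1,680.67; interest $44.00 → $1,724.67; payment $947.54; balance $777.13
Installment 4: opening $777.13; interest $21.00 → $798.13; payment $798.13; balance $0.00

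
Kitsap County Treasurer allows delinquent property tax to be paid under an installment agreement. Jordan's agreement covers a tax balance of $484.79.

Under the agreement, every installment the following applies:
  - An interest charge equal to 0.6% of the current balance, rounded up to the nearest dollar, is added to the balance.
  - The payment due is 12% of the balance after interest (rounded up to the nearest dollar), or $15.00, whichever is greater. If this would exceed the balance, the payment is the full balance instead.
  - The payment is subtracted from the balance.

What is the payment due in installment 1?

Installment 1: opening $484.79; interest $3.00 → $487.79; payment $59.00; balance $428.79

$59.00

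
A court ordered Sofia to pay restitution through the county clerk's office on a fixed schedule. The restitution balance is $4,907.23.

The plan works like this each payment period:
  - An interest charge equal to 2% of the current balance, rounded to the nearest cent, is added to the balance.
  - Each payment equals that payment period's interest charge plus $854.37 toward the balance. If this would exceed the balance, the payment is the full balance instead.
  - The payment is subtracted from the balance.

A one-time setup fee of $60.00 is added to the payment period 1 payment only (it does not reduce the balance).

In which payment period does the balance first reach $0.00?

6

Payment period 1: $4,907.23 +$98.14 interest = $5,005.37; pay $952.51 (+ $60.00 fee) → $4,052.86
Payment period 2: $4,052.86 +$81.06 interest = $4,133.92; pay $935.43 → $3,198.49
Payment period 3: $3,198.49 +$63.97 interest = $3,262.46; pay $918.34 → $2,344.12
Payment period 4: $2,344.12 +$46.88 interest = $2,391.00; pay $901.25 → $1,489.75
Payment period 5: $1,489.75 +$29.80 interest = $1,519.55; pay $884.17 → $635.38
Payment period 6: $635.38 +$12.71 interest = $648.09; pay $648.09 → $0.00
Balance reaches $0.00 in payment period 6.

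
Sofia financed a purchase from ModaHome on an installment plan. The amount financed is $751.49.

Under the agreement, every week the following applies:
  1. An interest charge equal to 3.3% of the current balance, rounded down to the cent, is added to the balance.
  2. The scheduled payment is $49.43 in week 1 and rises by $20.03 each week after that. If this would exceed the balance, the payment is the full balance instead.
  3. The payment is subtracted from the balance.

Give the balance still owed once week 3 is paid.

Week 1: opening $751.49; interest $24.79 → $776.28; payment $49.43; balance $726.85
Week 2: opening $726.85; interest $23.98 → $750.83; payment $69.46; balance $681.37
Week 3: opening $681.37; interest $22.48 → $703.85; payment $89.49; balance $614.36

$614.36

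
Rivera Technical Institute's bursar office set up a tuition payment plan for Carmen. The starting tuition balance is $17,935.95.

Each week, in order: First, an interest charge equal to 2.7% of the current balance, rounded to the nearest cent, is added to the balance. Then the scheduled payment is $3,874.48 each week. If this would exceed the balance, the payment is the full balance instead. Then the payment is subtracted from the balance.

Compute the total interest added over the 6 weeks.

# | Opening | Interest | Payment | End bal
1 | $17,935.95 | $484.27 | $3,874.48 | $14,545.74
2 | $14,545.74 | $392.73 | $3,874.48 | $11,063.99
3 | $11,063.99 | $298.73 | $3,874.48 | $7,488.24
4 | $7,488.24 | $202.18 | $3,874.48 | $3,815.94
5 | $3,815.94 | $103.03 | $3,874.48 | $44.49
6 | $44.49 | $1.20 | $45.69 | $0.00
Total interest: $484.27 + $392.73 + $298.73 + $202.18 + $103.03 + $1.20 = $1,482.14

$1,482.14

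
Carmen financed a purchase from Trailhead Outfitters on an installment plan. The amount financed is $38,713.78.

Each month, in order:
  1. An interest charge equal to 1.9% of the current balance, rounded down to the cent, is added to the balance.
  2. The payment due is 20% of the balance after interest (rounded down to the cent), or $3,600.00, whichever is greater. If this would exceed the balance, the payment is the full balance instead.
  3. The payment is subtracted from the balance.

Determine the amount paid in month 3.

# | Opening | Interest | Payment | End bal
1 | $38,713.78 | $735.56 | $7,889.86 | $31,559.48
2 | $31,559.48 | $599.63 | $6,431.82 | $25,727.29
3 | $25,727.29 | $488.81 | $5,243.22 | $20,972.88

$5,243.22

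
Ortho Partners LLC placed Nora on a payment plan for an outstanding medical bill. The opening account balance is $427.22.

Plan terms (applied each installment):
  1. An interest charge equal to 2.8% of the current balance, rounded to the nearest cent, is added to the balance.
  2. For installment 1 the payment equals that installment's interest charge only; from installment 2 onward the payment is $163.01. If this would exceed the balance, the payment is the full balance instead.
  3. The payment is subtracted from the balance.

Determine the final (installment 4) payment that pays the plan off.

Installment 1: $427.22 +$11.96 interest = $439.18; pay $11.96 → $427.22
Installment 2: $427.22 +$11.96 interest = $439.18; pay $163.01 → $276.17
Installment 3: $276.17 +$7.73 interest = $283.90; pay $163.01 → $120.89
Installment 4: $120.89 +$3.38 interest = $124.27; pay $124.27 → $0.00

$124.27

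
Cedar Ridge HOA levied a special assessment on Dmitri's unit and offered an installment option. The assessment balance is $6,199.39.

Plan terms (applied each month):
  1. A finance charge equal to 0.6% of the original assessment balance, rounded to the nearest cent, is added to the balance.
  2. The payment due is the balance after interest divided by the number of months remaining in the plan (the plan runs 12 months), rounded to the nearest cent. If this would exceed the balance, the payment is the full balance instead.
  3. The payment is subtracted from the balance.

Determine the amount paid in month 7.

$547.12

Month 1: opening $6,199.39; interest $37.20 → $6,236.59; payment $519.72; balance $5,716.87
Month 2: opening $5,716.87; interest $37.20 → $5,754.07; payment $523.10; balance $5,230.97
Month 3: opening $5,230.97; interest $37.20 → $5,268.17; payment $526.82; balance $4,741.35
Month 4: opening $4,741.35; interest $37.20 → $4,778.55; payment $530.95; balance $4,247.60
Month 5: opening $4,247.60; interest $37.20 → $4,284.80; payment $535.60; balance $3,749.20
Month 6: opening $3,749.20; interest $37.20 → $3,786.40; payment $540.91; balance $3,245.49
Month 7: opening $3,245.49; interest $37.20 → $3,282.69; payment $547.12; balance $2,735.57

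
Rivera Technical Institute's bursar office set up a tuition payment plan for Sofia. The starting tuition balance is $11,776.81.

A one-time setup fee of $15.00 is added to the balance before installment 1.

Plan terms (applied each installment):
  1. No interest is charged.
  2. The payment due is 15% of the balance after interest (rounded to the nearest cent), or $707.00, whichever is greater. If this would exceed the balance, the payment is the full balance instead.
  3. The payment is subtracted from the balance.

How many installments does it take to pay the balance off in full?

Installment 1: opening $11,791.81; payment $1,768.77; balance $10,023.04
Installment 2: opening $10,023.04; payment $1,503.46; balance $8,519.58
Installment 3: opening $8,519.58; payment $1,277.94; balance $7,241.64
Installment 4: opening $7,241.64; payment $1,086.25; balance $6,155.39
Installment 5: opening $6,155.39; payment $923.31; balance $5,232.08
Installment 6: opening $5,232.08; payment $784.81; balance $4,447.27
Installment 7: opening $4,447.27; payment $707.00; balance $3,740.27
Installment 8: opening $3,740.27; payment $707.00; balance $3,033.27
Installment 9: opening $3,033.27; payment $707.00; balance $2,326.27
Installment 10: opening $2,326.27; payment $707.00; balance $1,619.27
Installment 11: opening $1,619.27; payment $707.00; balance $912.27
Installment 12: opening $912.27; payment $707.00; balance $205.27
Installment 13: opening $205.27; payment $205.27; balance $0.00
Balance reaches $0.00 in installment 13.

13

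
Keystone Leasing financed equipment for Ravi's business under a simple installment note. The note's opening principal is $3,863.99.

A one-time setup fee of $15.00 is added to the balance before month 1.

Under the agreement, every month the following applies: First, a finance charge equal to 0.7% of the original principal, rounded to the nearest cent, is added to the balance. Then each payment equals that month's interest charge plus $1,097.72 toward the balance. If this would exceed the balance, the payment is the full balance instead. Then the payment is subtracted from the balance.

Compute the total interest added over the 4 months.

# | Opening | Interest | Payment | End bal
1 | $3,878.99 | $27.05 | $1,124.77 | $2,781.27
2 | $2,781.27 | $27.05 | $1,124.77 | $1,683.55
3 | $1,683.55 | $27.05 | $1,124.77 | $585.83
4 | $585.83 | $27.05 | $612.88 | $0.00
Total interest: $27.05 + $27.05 + $27.05 + $27.05 = $108.20

$108.20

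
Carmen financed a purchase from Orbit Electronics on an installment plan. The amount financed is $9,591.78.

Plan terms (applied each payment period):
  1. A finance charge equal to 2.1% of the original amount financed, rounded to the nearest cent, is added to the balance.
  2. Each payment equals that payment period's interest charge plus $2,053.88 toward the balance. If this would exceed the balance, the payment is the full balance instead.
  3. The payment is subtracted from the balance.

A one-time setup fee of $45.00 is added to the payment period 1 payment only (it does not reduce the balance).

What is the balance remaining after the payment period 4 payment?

# | Opening | Interest | Payment | Fee | End bal
1 | $9,591.78 | $201.43 | $2,255.31 | $45.00 | $7,537.90
2 | $7,537.90 | $201.43 | $2,255.31 | — | $5,484.02
3 | $5,484.02 | $201.43 | $2,255.31 | — | $3,430.14
4 | $3,430.14 | $201.43 | $2,255.31 | — | $1,376.26

$1,376.26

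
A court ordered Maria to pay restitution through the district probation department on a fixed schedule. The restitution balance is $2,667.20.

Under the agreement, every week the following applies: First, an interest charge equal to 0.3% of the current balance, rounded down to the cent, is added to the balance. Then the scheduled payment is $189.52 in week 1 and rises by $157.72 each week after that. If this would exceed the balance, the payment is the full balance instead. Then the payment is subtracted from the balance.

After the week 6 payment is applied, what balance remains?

# | Opening | Interest | Payment | End bal
1 | $2,667.20 | $8.00 | $189.52 | $2,485.68
2 | $2,485.68 | $7.45 | $347.24 | $2,145.89
3 | $2,145.89 | $6.43 | $504.96 | $1,647.36
4 | $1,647.36 | $4.94 | $662.68 | $989.62
5 | $989.62 | $2.96 | $820.40 | $172.18
6 | $172.18 | $0.51 | $172.69 | $0.00

$0.00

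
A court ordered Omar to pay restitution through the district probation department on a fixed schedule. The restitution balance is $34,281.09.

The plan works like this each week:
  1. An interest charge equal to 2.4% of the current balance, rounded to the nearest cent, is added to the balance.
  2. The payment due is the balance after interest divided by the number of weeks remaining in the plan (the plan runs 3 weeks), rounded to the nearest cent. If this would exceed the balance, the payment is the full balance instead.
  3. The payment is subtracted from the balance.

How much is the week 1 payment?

$11,701.28

Week 1: $34,281.09 +$822.75 interest = $35,103.84; pay $11,701.28 → $23,402.56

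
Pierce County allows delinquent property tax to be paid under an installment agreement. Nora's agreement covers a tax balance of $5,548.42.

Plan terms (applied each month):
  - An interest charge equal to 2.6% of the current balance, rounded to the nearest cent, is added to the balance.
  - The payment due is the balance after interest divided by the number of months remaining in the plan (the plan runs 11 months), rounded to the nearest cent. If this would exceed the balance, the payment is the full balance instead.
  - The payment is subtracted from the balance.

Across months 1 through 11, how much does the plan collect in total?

$6,493.55

Month 1: opening $5,548.42; interest $144.26 → $5,692.68; payment $517.52; balance $5,175.16
Month 2: opening $5,175.16; interest $134.55 → $5,309.71; payment $530.97; balance $4,778.74
Month 3: opening $4,778.74; interest $124.25 → $4,902.99; payment $544.78; balance $4,358.21
Month 4: opening $4,358.21; interest $113.31 → $4,471.52; payment $558.94; balance $3,912.58
Month 5: opening $3,912.58; interest $101.73 → $4,014.31; payment $573.47; balance $3,440.84
Month 6: opening $3,440.84; interest $89.46 → $3,530.30; payment $588.38; balance $2,941.92
Month 7: opening $2,941.92; interest $76.49 → $3,018.41; payment $603.68; balance $2,414.73
Month 8: opening $2,414.73; interest $62.78 → $2,477.51; payment $619.38; balance $1,858.13
Month 9: opening $1,858.13; interest $48.31 → $1,906.44; payment $635.48; balance $1,270.96
Month 10: opening $1,270.96; interest $33.04 → $1,304.00; payment $652.00; balance $652.00
Month 11: opening $652.00; interest $16.95 → $668.95; payment $668.95; balance $0.00
Total paid: $6,493.55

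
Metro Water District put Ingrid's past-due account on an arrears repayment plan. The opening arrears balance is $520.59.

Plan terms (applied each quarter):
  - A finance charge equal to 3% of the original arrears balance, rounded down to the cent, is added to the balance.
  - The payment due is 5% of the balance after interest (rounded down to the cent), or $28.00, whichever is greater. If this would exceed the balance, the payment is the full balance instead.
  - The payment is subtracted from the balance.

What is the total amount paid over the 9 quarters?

Quarter 1: $520.59 +$15.61 interest = $536.20; pay $28.00 → $508.20
Quarter 2: $508.20 +$15.61 interest = $523.81; pay $28.00 → $495.81
Quarter 3: $495.81 +$15.61 interest = $511.42; pay $28.00 → $483.42
Quarter 4: $483.42 +$15.61 interest = $499.03; pay $28.00 → $471.03
Quarter 5: $471.03 +$15.61 interest = $486.64; pay $28.00 → $458.64
Quarter 6: $458.64 +$15.61 interest = $474.25; pay $28.00 → $446.25
Quarter 7: $446.25 +$15.61 interest = $461.86; pay $28.00 → $433.86
Quarter 8: $433.86 +$15.61 interest = $449.47; pay $28.00 → $421.47
Quarter 9: $421.47 +$15.61 interest = $437.08; pay $28.00 → $409.08
Total paid: $252.00

$252.00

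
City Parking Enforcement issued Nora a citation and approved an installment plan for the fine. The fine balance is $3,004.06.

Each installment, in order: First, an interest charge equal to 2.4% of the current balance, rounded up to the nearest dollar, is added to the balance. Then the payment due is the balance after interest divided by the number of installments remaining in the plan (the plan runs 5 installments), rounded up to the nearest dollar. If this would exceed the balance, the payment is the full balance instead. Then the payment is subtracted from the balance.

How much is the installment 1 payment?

# | Opening | Interest | Payment | End bal
1 | $3,004.06 | $73.00 | $616.00 | $2,461.06

$616.00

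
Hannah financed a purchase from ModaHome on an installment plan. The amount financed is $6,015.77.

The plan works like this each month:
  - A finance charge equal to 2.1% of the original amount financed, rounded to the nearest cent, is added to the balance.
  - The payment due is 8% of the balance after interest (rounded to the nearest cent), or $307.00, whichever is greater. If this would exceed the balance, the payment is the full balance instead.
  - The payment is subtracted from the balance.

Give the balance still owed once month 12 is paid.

$3,065.25

Month 1: opening $6,015.77; interest $126.33 → $6,142.10; payment $491.37; balance $5,650.73
Month 2: opening $5,650.73; interest $126.33 → $5,777.06; payment $462.16; balance $5,314.90
Month 3: opening $5,314.90; interest $126.33 → $5,441.23; payment $435.30; balance $5,005.93
Month 4: opening $5,005.93; interest $126.33 → $5,132.26; payment $410.58; balance $4,721.68
Month 5: opening $4,721.68; interest $126.33 → $4,848.01; payment $387.84; balance $4,460.17
Month 6: opening $4,460.17; interest $126.33 → $4,586.50; payment $366.92; balance $4,219.58
Month 7: opening $4,219.58; interest $126.33 → $4,345.91; payment $347.67; balance $3,998.24
Month 8: opening $3,998.24; interest $126.33 → $4,124.57; payment $329.97; balance $3,794.60
Month 9: opening $3,794.60; interest $126.33 → $3,920.93; payment $313.67; balance $3,607.26
Month 10: opening $3,607.26; interest $126.33 → $3,733.59; payment $307.00; balance $3,426.59
Month 11: opening $3,426.59; interest $126.33 → $3,552.92; payment $307.00; balance $3,245.92
Month 12: opening $3,245.92; interest $126.33 → $3,372.25; payment $307.00; balance $3,065.25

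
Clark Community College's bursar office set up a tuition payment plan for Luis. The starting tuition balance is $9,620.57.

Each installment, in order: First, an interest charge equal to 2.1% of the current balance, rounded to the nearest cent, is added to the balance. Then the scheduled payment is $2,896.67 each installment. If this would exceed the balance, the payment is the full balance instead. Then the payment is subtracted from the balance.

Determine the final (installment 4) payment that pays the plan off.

Installment 1: $9,620.57 +$202.03 interest = $9,822.60; pay $2,896.67 → $6,925.93
Installment 2: $6,925.93 +$145.44 interest = $7,071.37; pay $2,896.67 → $4,174.70
Installment 3: $4,174.70 +$87.67 interest = $4,262.37; pay $2,896.67 → $1,365.70
Installment 4: $1,365.70 +$28.68 interest = $1,394.38; pay $1,394.38 → $0.00

$1,394.38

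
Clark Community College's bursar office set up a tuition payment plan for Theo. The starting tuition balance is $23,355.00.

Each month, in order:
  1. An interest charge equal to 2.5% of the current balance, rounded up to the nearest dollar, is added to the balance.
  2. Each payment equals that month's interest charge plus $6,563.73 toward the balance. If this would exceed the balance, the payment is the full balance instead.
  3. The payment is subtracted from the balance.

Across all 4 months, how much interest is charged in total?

# | Opening | Interest | Payment | End bal
1 | $23,355.00 | $584.00 | $7,147.73 | $16,791.27
2 | $16,791.27 | $420.00 | $6,983.73 | $10,227.54
3 | $10,227.54 | $256.00 | $6,819.73 | $3,663.81
4 | $3,663.81 | $92.00 | $3,755.81 | $0.00
Total interest: $584.00 + $420.00 + $256.00 + $92.00 = $1,352.00

$1,352.00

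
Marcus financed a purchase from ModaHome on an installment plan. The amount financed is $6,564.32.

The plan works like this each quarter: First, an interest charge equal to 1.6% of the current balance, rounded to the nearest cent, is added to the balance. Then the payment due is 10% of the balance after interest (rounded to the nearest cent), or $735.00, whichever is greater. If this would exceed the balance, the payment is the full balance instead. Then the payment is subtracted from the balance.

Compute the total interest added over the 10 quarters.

# | Opening | Interest | Payment | End bal
1 | $6,564.32 | $105.03 | $735.00 | $5,934.35
2 | $5,934.35 | $94.95 | $735.00 | $5,294.30
3 | $5,294.30 | $84.71 | $735.00 | $4,644.01
4 | $4,644.01 | $74.30 | $735.00 | $3,983.31
5 | $3,983.31 | $63.73 | $735.00 | $3,312.04
6 | $3,312.04 | $52.99 | $735.00 | $2,630.03
7 | $2,630.03 | $42.08 | $735.00 | $1,937.11
8 | $1,937.11 | $30.99 | $735.00 | $1,233.10
9 | $1,233.10 | $19.73 | $735.00 | $517.83
10 | $517.83 | $8.29 | $526.12 | $0.00
Total interest: $105.03 + $94.95 + $84.71 + $74.30 + $63.73 + $52.99 + $42.08 + $30.99 + $19.73 + $8.29 = $576.80

$576.80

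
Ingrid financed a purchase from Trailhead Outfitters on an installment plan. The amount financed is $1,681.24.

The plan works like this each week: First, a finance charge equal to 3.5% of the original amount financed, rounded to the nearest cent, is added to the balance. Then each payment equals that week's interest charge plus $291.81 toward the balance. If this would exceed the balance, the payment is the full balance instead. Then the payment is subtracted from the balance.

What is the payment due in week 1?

Week 1: opening $1,681.24; interest $58.84 → $1,740.08; payment $350.65; balance $1,389.43

$350.65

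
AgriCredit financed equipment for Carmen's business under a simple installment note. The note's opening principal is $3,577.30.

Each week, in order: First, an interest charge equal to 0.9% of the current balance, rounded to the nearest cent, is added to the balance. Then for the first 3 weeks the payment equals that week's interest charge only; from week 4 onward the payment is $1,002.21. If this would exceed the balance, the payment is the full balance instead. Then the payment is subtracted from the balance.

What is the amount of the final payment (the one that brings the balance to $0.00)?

Week 1: opening $3,577.30; interest $32.20 → $3,609.50; payment $32.20; balance $3,577.30
Week 2: opening $3,577.30; interest $32.20 → $3,609.50; payment $32.20; balance $3,577.30
Week 3: opening $3,577.30; interest $32.20 → $3,609.50; payment $32.20; balance $3,577.30
Week 4: opening $3,577.30; interest $32.20 → $3,609.50; payment $1,002.21; balance $2,607.29
Week 5: opening $2,607.29; interest $23.47 → $2,630.76; payment $1,002.21; balance $1,628.55
Week 6: opening $1,628.55; interest $14.66 → $1,643.21; payment $1,002.21; balance $641.00
Week 7: opening $641.00; interest $5.77 → $646.77; payment $646.77; balance $0.00

$646.77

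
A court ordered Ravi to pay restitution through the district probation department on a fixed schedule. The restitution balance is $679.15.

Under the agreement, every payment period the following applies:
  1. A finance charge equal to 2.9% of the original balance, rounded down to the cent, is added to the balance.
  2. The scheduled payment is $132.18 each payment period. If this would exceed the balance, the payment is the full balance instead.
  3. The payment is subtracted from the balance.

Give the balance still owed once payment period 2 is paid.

$454.17

Payment period 1: opening $679.15; interest $19.69 → $698.84; payment $132.18; balance $566.66
Payment period 2: opening $566.66; interest $19.69 → $586.35; payment $132.18; balance $454.17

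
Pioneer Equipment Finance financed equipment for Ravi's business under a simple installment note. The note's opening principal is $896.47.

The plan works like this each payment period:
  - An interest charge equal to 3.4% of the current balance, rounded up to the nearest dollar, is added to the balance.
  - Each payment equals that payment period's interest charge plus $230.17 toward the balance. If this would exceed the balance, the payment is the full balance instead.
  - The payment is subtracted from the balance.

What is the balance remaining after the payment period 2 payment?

$436.13

Payment period 1: opening $896.47; interest $31.00 → $927.47; payment $261.17; balance $666.30
Payment period 2: opening $666.30; interest $23.00 → $689.30; payment $253.17; balance $436.13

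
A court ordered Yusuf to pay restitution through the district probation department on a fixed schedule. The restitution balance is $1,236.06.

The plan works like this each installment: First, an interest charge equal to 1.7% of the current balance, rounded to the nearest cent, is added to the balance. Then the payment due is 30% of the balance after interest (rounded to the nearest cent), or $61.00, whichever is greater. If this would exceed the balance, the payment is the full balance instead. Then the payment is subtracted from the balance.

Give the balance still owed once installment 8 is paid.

$43.38

Installment 1: $1,236.06 +$21.01 interest = $1,257.07; pay $377.12 → $879.95
Installment 2: $879.95 +$14.96 interest = $894.91; pay $268.47 → $626.44
Installment 3: $626.44 +$10.65 interest = $637.09; pay $191.13 → $445.96
Installment 4: $445.96 +$7.58 interest = $453.54; pay $136.06 → $317.48
Installment 5: $317.48 +$5.40 interest = $322.88; pay $96.86 → $226.02
Installment 6: $226.02 +$3.84 interest = $229.86; pay $68.96 → $160.90
Installment 7: $160.90 +$2.74 interest = $163.64; pay $61.00 → $102.64
Installment 8: $102.64 +$1.74 interest = $104.38; pay $61.00 → $43.38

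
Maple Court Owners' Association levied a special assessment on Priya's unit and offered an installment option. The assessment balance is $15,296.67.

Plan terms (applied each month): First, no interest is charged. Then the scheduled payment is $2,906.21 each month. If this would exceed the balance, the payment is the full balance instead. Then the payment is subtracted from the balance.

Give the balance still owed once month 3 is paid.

Month 1: opening $15,296.67; payment $2,906.21; balance $12,390.46
Month 2: opening $12,390.46; payment $2,906.21; balance $9,484.25
Month 3: opening $9,484.25; payment $2,906.21; balance $6,578.04

$6,578.04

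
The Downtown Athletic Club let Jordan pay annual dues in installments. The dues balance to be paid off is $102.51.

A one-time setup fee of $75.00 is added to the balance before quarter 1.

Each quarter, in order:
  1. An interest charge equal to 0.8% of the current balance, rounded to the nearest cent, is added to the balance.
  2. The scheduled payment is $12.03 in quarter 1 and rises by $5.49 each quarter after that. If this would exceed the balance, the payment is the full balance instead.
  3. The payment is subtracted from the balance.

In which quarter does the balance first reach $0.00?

Quarter 1: opening $177.51; interest $1.42 → $178.93; payment $12.03; balance $166.90
Quarter 2: opening $166.90; interest $1.34 → $168.24; payment $17.52; balance $150.72
Quarter 3: opening $150.72; interest $1.21 → $151.93; payment $23.01; balance $128.92
Quarter 4: opening $128.92; interest $1.03 → $129.95; payment $28.50; balance $101.45
Quarter 5: opening $101.45; interest $0.81 → $102.26; payment $33.99; balance $68.27
Quarter 6: opening $68.27; interest $0.55 → $68.82; payment $39.48; balance $29.34
Quarter 7: opening $29.34; interest $0.23 → $29.57; payment $29.57; balance $0.00
Balance reaches $0.00 in quarter 7.

7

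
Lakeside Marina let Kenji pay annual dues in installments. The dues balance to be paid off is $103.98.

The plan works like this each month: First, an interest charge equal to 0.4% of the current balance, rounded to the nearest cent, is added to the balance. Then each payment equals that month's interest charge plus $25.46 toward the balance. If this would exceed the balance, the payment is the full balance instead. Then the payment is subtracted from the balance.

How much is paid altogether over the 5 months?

$105.04

Month 1: $103.98 +$0.42 interest = $104.40; pay $25.88 → $78.52
Month 2: $78.52 +$0.31 interest = $78.83; pay $25.77 → $53.06
Month 3: $53.06 +$0.21 interest = $53.27; pay $25.67 → $27.60
Month 4: $27.60 +$0.11 interest = $27.71; pay $25.57 → $2.14
Month 5: $2.14 +$0.01 interest = $2.15; pay $2.15 → $0.00
Total paid: $105.04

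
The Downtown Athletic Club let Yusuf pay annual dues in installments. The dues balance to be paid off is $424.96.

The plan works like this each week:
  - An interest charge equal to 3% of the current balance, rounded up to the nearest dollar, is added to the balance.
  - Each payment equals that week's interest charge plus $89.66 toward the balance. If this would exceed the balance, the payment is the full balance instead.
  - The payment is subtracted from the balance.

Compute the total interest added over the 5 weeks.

# | Opening | Interest | Payment | End bal
1 | $424.96 | $13.00 | $102.66 | $335.30
2 | $335.30 | $11.00 | $100.66 | $245.64
3 | $245.64 | $8.00 | $97.66 | $155.98
4 | $155.98 | $5.00 | $94.66 | $66.32
5 | $66.32 | $2.00 | $68.32 | $0.00
Total interest: $13.00 + $11.00 + $8.00 + $5.00 + $2.00 = $39.00

$39.00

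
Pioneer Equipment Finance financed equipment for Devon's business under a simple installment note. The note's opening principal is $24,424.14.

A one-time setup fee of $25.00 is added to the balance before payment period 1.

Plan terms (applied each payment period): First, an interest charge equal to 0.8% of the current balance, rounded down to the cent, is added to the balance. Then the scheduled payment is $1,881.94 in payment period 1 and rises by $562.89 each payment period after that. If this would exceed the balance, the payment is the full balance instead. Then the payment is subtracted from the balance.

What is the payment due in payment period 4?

$3,570.61

# | Opening | Interest | Payment | End bal
1 | $24,449.14 | $195.59 | $1,881.94 | $22,762.79
2 | $22,762.79 | $182.10 | $2,444.83 | $20,500.06
3 | $20,500.06 | $164.00 | $3,007.72 | $17,656.34
4 | $17,656.34 | $141.25 | $3,570.61 | $14,226.98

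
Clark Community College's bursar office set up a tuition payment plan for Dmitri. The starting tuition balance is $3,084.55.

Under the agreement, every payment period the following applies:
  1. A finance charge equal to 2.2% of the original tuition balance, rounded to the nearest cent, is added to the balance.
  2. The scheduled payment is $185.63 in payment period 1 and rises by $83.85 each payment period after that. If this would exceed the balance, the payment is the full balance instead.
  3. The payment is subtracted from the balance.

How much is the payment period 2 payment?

$269.48

Payment period 1: $3,084.55 +$67.86 interest = $3,152.41; pay $185.63 → $2,966.78
Payment period 2: $2,966.78 +$67.86 interest = $3,034.64; pay $269.48 → $2,765.16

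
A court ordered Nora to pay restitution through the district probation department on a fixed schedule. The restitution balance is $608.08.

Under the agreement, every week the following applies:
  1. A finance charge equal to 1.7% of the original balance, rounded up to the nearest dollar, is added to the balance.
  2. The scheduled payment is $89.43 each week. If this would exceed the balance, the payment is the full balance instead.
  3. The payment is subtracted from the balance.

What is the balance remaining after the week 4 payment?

$294.36

Week 1: $608.08 +$11.00 interest = $619.08; pay $89.43 → $529.65
Week 2: $529.65 +$11.00 interest = $540.65; pay $89.43 → $451.22
Week 3: $451.22 +$11.00 interest = $462.22; pay $89.43 → $372.79
Week 4: $372.79 +$11.00 interest = $383.79; pay $89.43 → $294.36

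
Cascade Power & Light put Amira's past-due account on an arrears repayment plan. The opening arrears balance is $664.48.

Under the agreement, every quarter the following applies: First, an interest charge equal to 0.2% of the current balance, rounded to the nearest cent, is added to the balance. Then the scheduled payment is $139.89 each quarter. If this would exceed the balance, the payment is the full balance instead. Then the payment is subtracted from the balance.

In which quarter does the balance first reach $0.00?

5

# | Opening | Interest | Payment | End bal
1 | $664.48 | $1.33 | $139.89 | $525.92
2 | $525.92 | $1.05 | $139.89 | $387.08
3 | $387.08 | $0.77 | $139.89 | $247.96
4 | $247.96 | $0.50 | $139.89 | $108.57
5 | $108.57 | $0.22 | $108.79 | $0.00
Balance reaches $0.00 in quarter 5.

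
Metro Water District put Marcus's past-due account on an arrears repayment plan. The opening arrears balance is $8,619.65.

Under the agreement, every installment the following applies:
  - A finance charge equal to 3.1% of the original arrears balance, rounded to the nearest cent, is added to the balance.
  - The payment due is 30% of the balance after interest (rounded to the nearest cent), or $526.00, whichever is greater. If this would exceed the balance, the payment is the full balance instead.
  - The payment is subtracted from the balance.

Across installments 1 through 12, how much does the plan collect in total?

$11,826.17

Installment 1: $8,619.65 +$267.21 interest = $8,886.86; pay $2,666.06 → $6,220.80
Installment 2: $6,220.80 +$267.21 interest = $6,488.01; pay $1,946.40 → $4,541.61
Installment 3: $4,541.61 +$267.21 interest = $4,808.82; pay $1,442.65 → $3,366.17
Installment 4: $3,366.17 +$267.21 interest = $3,633.38; pay $1,090.01 → $2,543.37
Installment 5: $2,543.37 +$267.21 interest = $2,810.58; pay $843.17 → $1,967.41
Installment 6: $1,967.41 +$267.21 interest = $2,234.62; pay $670.39 → $1,564.23
Installment 7: $1,564.23 +$267.21 interest = $1,831.44; pay $549.43 → $1,282.01
Installment 8: $1,282.01 +$267.21 interest = $1,549.22; pay $526.00 → $1,023.22
Installment 9: $1,023.22 +$267.21 interest = $1,290.43; pay $526.00 → $764.43
Installment 10: $764.43 +$267.21 interest = $1,031.64; pay $526.00 → $505.64
Installment 11: $505.64 +$267.21 interest = $772.85; pay $526.00 → $246.85
Installment 12: $246.85 +$267.21 interest = $514.06; pay $514.06 → $0.00
Total paid: $11,826.17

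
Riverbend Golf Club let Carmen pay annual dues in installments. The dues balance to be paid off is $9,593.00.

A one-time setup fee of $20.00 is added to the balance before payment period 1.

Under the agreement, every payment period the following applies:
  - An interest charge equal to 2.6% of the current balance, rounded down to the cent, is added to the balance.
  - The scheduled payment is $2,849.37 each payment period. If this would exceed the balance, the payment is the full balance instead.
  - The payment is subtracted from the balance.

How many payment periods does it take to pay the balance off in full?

Payment period 1: $9,613.00 +$249.93 interest = $9,862.93; pay $2,849.37 → $7,013.56
Payment period 2: $7,013.56 +$182.35 interest = $7,195.91; pay $2,849.37 → $4,346.54
Payment period 3: $4,346.54 +$113.01 interest = $4,459.55; pay $2,849.37 → $1,610.18
Payment period 4: $1,610.18 +$41.86 interest = $1,652.04; pay $1,652.04 → $0.00
Balance reaches $0.00 in payment period 4.

4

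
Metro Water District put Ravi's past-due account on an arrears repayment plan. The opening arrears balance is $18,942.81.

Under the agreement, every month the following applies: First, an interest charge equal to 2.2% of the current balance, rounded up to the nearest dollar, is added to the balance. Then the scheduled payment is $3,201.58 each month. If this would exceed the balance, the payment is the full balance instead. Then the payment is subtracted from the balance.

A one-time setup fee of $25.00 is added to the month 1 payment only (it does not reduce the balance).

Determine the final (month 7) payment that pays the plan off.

Month 1: opening $18,942.81; interest $417.00 → $19,359.81; payment $3,201.58 (+ $25.00 fee); balance $16,158.23
Month 2: opening $16,158.23; interest $356.00 → $16,514.23; payment $3,201.58; balance $13,312.65
Month 3: opening $13,312.65; interest $293.00 → $13,605.65; payment $3,201.58; balance $10,404.07
Month 4: opening $10,404.07; interest $229.00 → $10,633.07; payment $3,201.58; balance $7,431.49
Month 5: opening $7,431.49; interest $164.00 → $7,595.49; payment $3,201.58; balance $4,393.91
Month 6: opening $4,393.91; interest $97.00 → $4,490.91; payment $3,201.58; balance $1,289.33
Month 7: opening $1,289.33; interest $29.00 → $1,318.33; payment $1,318.33; balance $0.00

$1,318.33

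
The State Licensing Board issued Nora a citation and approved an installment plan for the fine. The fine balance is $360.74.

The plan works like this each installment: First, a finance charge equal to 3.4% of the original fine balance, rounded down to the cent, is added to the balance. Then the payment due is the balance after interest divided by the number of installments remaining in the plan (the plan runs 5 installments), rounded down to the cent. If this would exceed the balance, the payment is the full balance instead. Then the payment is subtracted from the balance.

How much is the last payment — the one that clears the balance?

Installment 1: $360.74 +$12.26 interest = $373.00; pay $74.60 → $298.40
Installment 2: $298.40 +$12.26 interest = $310.66; pay $77.66 → $233.00
Installment 3: $233.00 +$12.26 interest = $245.26; pay $81.75 → $163.51
Installment 4: $163.51 +$12.26 interest = $175.77; pay $87.88 → $87.89
Installment 5: $87.89 +$12.26 interest = $100.15; pay $100.15 → $0.00

$100.15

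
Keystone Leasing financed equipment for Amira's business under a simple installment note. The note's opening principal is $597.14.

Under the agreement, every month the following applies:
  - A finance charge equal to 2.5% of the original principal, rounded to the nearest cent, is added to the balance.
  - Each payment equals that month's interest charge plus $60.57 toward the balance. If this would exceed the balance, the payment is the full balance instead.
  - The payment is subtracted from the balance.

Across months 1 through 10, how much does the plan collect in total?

Month 1: $597.14 +$14.93 interest = $612.07; pay $75.50 → $536.57
Month 2: $536.57 +$14.93 interest = $551.50; pay $75.50 → $476.00
Month 3: $476.00 +$14.93 interest = $490.93; pay $75.50 → $415.43
Month 4: $415.43 +$14.93 interest = $430.36; pay $75.50 → $354.86
Month 5: $354.86 +$14.93 interest = $369.79; pay $75.50 → $294.29
Month 6: $294.29 +$14.93 interest = $309.22; pay $75.50 → $233.72
Month 7: $233.72 +$14.93 interest = $248.65; pay $75.50 → $173.15
Month 8: $173.15 +$14.93 interest = $188.08; pay $75.50 → $112.58
Month 9: $112.58 +$14.93 interest = $127.51; pay $75.50 → $52.01
Month 10: $52.01 +$14.93 interest = $66.94; pay $66.94 → $0.00
Total paid: $746.44

$746.44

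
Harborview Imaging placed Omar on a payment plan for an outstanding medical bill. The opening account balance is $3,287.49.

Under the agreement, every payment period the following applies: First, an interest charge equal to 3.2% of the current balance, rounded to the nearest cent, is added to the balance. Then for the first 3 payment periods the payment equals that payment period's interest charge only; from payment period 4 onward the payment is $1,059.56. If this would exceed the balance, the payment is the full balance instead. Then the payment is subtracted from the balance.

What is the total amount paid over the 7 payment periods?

$3,836.71

Payment period 1: $3,287.49 +$105.20 interest = $3,392.69; pay $105.20 → $3,287.49
Payment period 2: $3,287.49 +$105.20 interest = $3,392.69; pay $105.20 → $3,287.49
Payment period 3: $3,287.49 +$105.20 interest = $3,392.69; pay $105.20 → $3,287.49
Payment period 4: $3,287.49 +$105.20 interest = $3,392.69; pay $1,059.56 → $2,333.13
Payment period 5: $2,333.13 +$74.66 interest = $2,407.79; pay $1,059.56 → $1,348.23
Payment period 6: $1,348.23 +$43.14 interest = $1,391.37; pay $1,059.56 → $331.81
Payment period 7: $331.81 +$10.62 interest = $342.43; pay $342.43 → $0.00
Total paid: $3,836.71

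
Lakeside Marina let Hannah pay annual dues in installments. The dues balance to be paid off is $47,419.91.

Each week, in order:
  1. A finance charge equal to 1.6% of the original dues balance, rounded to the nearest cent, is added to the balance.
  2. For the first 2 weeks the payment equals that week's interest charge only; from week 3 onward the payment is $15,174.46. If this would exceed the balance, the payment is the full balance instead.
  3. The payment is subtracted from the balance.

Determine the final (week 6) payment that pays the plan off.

$4,931.41

# | Opening | Interest | Payment | End bal
1 | $47,419.91 | $758.72 | $758.72 | $47,419.91
2 | $47,419.91 | $758.72 | $758.72 | $47,419.91
3 | $47,419.91 | $758.72 | $15,174.46 | $33,004.17
4 | $33,004.17 | $758.72 | $15,174.46 | $18,588.43
5 | $18,588.43 | $758.72 | $15,174.46 | $4,172.69
6 | $4,172.69 | $758.72 | $4,931.41 | $0.00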